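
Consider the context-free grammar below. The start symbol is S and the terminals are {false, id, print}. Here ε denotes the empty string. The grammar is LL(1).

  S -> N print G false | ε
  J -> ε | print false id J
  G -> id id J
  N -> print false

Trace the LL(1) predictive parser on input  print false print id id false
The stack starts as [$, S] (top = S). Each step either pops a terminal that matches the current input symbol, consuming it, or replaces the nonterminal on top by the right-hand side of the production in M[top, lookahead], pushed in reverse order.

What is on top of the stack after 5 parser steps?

G

     Stack                        Input                            Action
  1  $ S                          print false print id id false $  expand S -> N print G false
  2  $ false G print N            print false print id id false $  expand N -> print false
  3  $ false G print false print  print false print id id false $  match print
  4  $ false G print false        false print id id false $        match false
  5  $ false G print              print id id false $              match print
Stack after step 5: $ false G (top = G).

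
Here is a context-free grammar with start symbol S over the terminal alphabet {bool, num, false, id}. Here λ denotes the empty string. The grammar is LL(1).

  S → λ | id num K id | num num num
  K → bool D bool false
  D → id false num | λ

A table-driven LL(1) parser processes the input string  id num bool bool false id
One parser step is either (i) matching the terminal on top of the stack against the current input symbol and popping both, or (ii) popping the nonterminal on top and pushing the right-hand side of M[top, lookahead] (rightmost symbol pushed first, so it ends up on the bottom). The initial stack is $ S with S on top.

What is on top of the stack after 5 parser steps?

     Stack                   Input                        Action
  1  $ S                     id num bool bool false id $  expand S → id num K id
  2  $ id K num id           id num bool bool false id $  match id
  3  $ id K num              num bool bool false id $     match num
  4  $ id K                  bool bool false id $         expand K → bool D bool false
  5  $ id false bool D bool  bool bool false id $         match bool
Stack after step 5: $ id false bool D (top = D).

D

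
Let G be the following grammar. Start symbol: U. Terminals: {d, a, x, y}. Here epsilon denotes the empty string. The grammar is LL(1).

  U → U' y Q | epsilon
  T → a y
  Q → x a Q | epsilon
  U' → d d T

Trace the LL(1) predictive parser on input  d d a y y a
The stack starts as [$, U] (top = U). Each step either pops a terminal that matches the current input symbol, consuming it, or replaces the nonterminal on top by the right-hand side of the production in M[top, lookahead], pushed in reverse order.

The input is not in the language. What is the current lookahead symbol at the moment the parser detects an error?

     Stack        Input          Action
  1  $ U          d d a y y a $  expand U → U' y Q
  2  $ Q y U'     d d a y y a $  expand U' → d d T
  3  $ Q y T d d  d d a y y a $  match d
  4  $ Q y T d    d a y y a $    match d
  5  $ Q y T      a y y a $      expand T → a y
  6  $ Q y y a    a y y a $      match a
  7  $ Q y y      y y a $        match y
  8  $ Q y        y a $          match y
  9  $ Q          a $            error: M[Q, a] is empty

a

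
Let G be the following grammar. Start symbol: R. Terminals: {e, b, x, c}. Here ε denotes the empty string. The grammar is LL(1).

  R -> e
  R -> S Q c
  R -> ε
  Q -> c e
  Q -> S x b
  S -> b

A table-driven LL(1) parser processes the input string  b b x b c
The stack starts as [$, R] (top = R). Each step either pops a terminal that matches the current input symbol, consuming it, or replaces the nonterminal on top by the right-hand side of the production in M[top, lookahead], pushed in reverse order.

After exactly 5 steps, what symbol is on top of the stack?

     Stack      Input        Action
  1  $ R        b b x b c $  expand R -> S Q c
  2  $ c Q S    b b x b c $  expand S -> b
  3  $ c Q b    b b x b c $  match b
  4  $ c Q      b x b c $    expand Q -> S x b
  5  $ c b x S  b x b c $    expand S -> b
Stack after step 5: $ c b x b (top = b).

b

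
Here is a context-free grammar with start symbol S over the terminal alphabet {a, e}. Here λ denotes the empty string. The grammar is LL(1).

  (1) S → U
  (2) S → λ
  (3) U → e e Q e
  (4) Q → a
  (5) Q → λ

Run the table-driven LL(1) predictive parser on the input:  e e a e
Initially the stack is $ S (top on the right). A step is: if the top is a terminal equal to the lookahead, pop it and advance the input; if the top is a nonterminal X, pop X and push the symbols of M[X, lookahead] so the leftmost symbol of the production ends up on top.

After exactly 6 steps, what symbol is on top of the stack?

e

step 1: stack=$ S  input=e e a e $  — expand S → U
step 2: stack=$ U  input=e e a e $  — expand U → e e Q e
step 3: stack=$ e Q e e  input=e e a e $  — match e
step 4: stack=$ e Q e  input=e a e $  — match e
step 5: stack=$ e Q  input=a e $  — expand Q → a
step 6: stack=$ e a  input=a e $  — match a
Stack after step 6: $ e (top = e).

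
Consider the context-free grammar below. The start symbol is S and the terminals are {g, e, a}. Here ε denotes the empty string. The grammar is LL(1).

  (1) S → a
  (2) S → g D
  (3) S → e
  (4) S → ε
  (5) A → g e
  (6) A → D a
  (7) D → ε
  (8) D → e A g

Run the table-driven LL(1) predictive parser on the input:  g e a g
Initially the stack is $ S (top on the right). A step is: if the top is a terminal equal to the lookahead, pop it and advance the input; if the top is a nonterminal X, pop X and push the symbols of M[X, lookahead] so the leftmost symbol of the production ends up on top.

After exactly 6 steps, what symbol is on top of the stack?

     Stack    Input      Action
  1  $ S      g e a g $  expand S → g D
  2  $ D g    g e a g $  match g
  3  $ D      e a g $    expand D → e A g
  4  $ g A e  e a g $    match e
  5  $ g A    a g $      expand A → D a
  6  $ g a D  a g $      expand D → ε
Stack after step 6: $ g a (top = a).

a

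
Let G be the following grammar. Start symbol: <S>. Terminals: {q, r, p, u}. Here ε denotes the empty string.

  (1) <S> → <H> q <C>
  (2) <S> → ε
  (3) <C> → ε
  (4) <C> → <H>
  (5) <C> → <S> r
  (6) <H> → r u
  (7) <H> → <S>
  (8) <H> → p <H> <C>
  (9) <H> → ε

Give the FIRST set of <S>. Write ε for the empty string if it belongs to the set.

{ε, p, q, r}

FIRST(<S>): from <S>→<H> q <C> we get {p, q, r}; from <S>→ε we get {ε}. So FIRST(<S>) = {ε, p, q, r}.
FIRST(<H>): from <H>→r u we get {r}; from <H>→<S> we get {ε, p, q, r}; from <H>→p <H> <C> we get {p}; from <H>→ε we get {ε}. So FIRST(<H>) = {ε, p, q, r}.
FIRST(<C>): from <C>→ε we get {ε}; from <C>→<H> we get {ε, p, q, r}; from <C>→<S> r we get {p, q, r}. So FIRST(<C>) = {ε, p, q, r}.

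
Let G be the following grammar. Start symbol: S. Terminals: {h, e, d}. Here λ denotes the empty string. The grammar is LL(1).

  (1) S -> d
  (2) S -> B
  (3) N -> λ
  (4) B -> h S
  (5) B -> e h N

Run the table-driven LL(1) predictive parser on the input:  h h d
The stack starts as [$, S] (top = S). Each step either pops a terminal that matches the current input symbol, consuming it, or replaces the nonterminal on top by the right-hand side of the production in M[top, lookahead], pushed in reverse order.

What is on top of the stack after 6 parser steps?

S

step 1: stack=$ S  input=h h d $  — expand S -> B
step 2: stack=$ B  input=h h d $  — expand B -> h S
step 3: stack=$ S h  input=h h d $  — match h
step 4: stack=$ S  input=h d $  — expand S -> B
step 5: stack=$ B  input=h d $  — expand B -> h S
step 6: stack=$ S h  input=h d $  — match h
Stack after step 6: $ S (top = S).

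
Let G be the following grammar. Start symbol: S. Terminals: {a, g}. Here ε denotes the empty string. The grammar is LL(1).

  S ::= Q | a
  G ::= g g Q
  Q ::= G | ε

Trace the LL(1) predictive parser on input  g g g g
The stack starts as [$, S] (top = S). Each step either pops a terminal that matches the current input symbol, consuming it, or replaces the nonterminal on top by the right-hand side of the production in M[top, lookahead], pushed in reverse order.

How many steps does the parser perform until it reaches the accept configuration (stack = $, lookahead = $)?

step 1: stack=$ S  input=g g g g $  — expand S ::= Q
step 2: stack=$ Q  input=g g g g $  — expand Q ::= G
step 3: stack=$ G  input=g g g g $  — expand G ::= g g Q
step 4: stack=$ Q g g  input=g g g g $  — match g
step 5: stack=$ Q g  input=g g g $  — match g
step 6: stack=$ Q  input=g g $  — expand Q ::= G
step 7: stack=$ G  input=g g $  — expand G ::= g g Q
step 8: stack=$ Q g g  input=g g $  — match g
step 9: stack=$ Q g  input=g $  — match g
step 10: stack=$ Q  input=$  — expand Q ::= ε
Accept reached after 10 steps.

10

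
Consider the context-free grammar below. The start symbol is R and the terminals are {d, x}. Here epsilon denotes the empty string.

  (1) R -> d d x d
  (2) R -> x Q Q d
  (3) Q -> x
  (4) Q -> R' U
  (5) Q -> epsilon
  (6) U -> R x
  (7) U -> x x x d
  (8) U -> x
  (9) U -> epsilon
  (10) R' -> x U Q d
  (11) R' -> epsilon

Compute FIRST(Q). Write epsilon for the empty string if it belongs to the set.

{epsilon, d, x}

FIRST(R): from R->d d x d we get {d}; from R->x Q Q d we get {x}. So FIRST(R) = {d, x}.
FIRST(R'): from R'->x U Q d we get {x}; from R'->epsilon we get {epsilon}. So FIRST(R') = {epsilon, x}.
FIRST(U): from U->R x we get {d, x}; from U->x x x d we get {x}; from U->x we get {x}; from U->epsilon we get {epsilon}. So FIRST(U) = {epsilon, d, x}.
FIRST(Q): from Q->x we get {x}; from Q->R' U we get {epsilon, d, x}; from Q->epsilon we get {epsilon}. So FIRST(Q) = {epsilon, d, x}.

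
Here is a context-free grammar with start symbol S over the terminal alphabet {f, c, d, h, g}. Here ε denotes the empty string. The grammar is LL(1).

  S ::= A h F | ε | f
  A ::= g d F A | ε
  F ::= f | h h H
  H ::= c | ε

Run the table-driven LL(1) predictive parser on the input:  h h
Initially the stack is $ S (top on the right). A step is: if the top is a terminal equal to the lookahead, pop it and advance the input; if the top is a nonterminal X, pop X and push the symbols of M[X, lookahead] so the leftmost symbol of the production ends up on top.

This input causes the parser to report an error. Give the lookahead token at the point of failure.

$

step 1: stack=$ S  input=h h $  — expand S ::= A h F
step 2: stack=$ F h A  input=h h $  — expand A ::= ε
step 3: stack=$ F h  input=h h $  — match h
step 4: stack=$ F  input=h $  — expand F ::= h h H
step 5: stack=$ H h h  input=h $  — match h
step 6: stack=$ H h  input=$  — error: top is terminal h but lookahead is $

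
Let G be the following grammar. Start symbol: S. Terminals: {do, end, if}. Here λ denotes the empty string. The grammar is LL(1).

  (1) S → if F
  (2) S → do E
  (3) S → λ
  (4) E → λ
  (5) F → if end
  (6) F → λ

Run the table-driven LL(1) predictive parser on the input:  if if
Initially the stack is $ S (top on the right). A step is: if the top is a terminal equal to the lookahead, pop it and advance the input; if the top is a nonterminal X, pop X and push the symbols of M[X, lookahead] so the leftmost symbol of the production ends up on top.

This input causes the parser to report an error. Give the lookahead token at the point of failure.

$

step 1: stack=$ S  input=if if $  — expand S → if F
step 2: stack=$ F if  input=if if $  — match if
step 3: stack=$ F  input=if $  — expand F → if end
step 4: stack=$ end if  input=if $  — match if
step 5: stack=$ end  input=$  — error: top is terminal end but lookahead is $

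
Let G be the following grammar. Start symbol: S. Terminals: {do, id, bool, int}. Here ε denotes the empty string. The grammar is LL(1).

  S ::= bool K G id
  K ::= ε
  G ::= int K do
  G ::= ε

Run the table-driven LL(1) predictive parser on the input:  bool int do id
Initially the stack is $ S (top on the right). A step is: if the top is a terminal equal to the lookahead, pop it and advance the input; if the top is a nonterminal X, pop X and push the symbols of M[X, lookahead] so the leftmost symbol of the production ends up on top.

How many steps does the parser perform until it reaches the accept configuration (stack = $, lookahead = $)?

8

     Stack          Input             Action
  1  $ S            bool int do id $  expand S ::= bool K G id
  2  $ id G K bool  bool int do id $  match bool
  3  $ id G K       int do id $       expand K ::= ε
  4  $ id G         int do id $       expand G ::= int K do
  5  $ id do K int  int do id $       match int
  6  $ id do K      do id $           expand K ::= ε
  7  $ id do        do id $           match do
  8  $ id           id $              match id
Accept reached after 8 steps.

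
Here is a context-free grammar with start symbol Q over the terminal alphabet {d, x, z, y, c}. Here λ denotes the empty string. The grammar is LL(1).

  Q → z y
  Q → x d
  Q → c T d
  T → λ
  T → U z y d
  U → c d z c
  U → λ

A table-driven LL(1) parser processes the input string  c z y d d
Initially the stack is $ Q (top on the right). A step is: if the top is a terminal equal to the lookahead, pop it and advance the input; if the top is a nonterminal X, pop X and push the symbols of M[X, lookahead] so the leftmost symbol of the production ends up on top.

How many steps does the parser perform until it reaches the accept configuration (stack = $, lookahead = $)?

     Stack        Input        Action
  1  $ Q          c z y d d $  expand Q → c T d
  2  $ d T c      c z y d d $  match c
  3  $ d T        z y d d $    expand T → U z y d
  4  $ d d y z U  z y d d $    expand U → λ
  5  $ d d y z    z y d d $    match z
  6  $ d d y      y d d $      match y
  7  $ d d        d d $        match d
  8  $ d          d $          match d
Accept reached after 8 steps.

8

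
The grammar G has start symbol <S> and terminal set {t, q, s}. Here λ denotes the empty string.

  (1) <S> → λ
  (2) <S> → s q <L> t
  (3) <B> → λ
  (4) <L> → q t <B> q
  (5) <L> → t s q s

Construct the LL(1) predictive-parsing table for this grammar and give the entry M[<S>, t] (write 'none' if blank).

none

FIRST(<S>): from <S>→λ we get {λ}; from <S>→s q <L> t we get {s}. So FIRST(<S>) = {λ, s}.
FIRST(<B>): from <B>→λ we get {λ}. So FIRST(<B>) = {λ}.
FIRST(<L>): from <L>→q t <B> q we get {q}; from <L>→t s q s we get {t}. So FIRST(<L>) = {q, t}.
FOLLOW(<S>) includes $ since <S> is the start symbol.
FOLLOW(<S>): <S> appears on no right-hand side. Thus FOLLOW(<S>) = {$}.
For <S> → λ: FIRST(λ) = {λ}, so it goes in M[<S>, t] for t ∈ {}; since λ ∈ FIRST, also for every t ∈ FOLLOW(<S>) = {$}.
For <S> → s q <L> t: FIRST(s q <L> t) = {s}, so it goes in M[<S>, t] for t ∈ {s}.
None of these place a production in M[<S>, t].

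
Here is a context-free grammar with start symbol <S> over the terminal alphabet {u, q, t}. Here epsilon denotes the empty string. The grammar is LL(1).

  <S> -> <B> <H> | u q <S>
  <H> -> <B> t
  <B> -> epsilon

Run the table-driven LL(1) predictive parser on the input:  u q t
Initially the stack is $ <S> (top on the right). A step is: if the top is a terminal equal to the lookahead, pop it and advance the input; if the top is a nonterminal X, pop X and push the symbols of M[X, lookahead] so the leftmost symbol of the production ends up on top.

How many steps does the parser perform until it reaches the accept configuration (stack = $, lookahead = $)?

8

step 1: stack=$ <S>  input=u q t $  — expand <S> -> u q <S>
step 2: stack=$ <S> q u  input=u q t $  — match u
step 3: stack=$ <S> q  input=q t $  — match q
step 4: stack=$ <S>  input=t $  — expand <S> -> <B> <H>
step 5: stack=$ <H> <B>  input=t $  — expand <B> -> epsilon
step 6: stack=$ <H>  input=t $  — expand <H> -> <B> t
step 7: stack=$ t <B>  input=t $  — expand <B> -> epsilon
step 8: stack=$ t  input=t $  — match t
Accept reached after 8 steps.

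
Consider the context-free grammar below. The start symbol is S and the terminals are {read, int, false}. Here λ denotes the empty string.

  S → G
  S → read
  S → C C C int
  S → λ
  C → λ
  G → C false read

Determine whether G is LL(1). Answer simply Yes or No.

FIRST(S) = {λ, false, int, read}
FIRST(C) = {λ}
FIRST(G) = {false}
FOLLOW(S) = {$}
FOLLOW(C) = {false, int}
FOLLOW(G) = {$}
Each cell of M receives at most one production.

Yes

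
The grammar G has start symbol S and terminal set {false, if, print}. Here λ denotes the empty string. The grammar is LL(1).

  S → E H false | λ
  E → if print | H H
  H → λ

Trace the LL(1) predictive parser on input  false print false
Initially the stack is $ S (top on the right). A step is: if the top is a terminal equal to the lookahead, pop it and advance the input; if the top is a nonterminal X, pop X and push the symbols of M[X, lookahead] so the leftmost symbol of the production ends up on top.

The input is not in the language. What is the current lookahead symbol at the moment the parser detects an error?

     Stack          Input                Action
  1  $ S            false print false $  expand S → E H false
  2  $ false H E    false print false $  expand E → H H
  3  $ false H H H  false print false $  expand H → λ
  4  $ false H H    false print false $  expand H → λ
  5  $ false H      false print false $  expand H → λ
  6  $ false        false print false $  match false
  7  $              print false $        error: stack empty but input remains

print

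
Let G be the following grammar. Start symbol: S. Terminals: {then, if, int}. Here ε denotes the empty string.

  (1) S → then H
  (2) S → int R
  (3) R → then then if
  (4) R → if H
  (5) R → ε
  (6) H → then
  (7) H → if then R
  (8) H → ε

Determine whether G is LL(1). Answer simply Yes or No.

FIRST(S) = {int, then}
FIRST(R) = {ε, if, then}
FIRST(H) = {ε, if, then}
FOLLOW(S) = {$}
FOLLOW(R) = {$}
FOLLOW(H) = {$}
Each cell of M receives at most one production.

Yes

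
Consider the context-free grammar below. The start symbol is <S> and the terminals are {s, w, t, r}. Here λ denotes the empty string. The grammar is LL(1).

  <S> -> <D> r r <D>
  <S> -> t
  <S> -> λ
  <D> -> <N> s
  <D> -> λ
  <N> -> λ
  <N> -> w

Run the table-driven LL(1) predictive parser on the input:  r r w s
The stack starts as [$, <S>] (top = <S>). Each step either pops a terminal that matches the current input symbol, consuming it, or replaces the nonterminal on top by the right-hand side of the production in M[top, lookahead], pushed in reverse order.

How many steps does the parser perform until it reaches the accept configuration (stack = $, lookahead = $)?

step 1: stack=$ <S>  input=r r w s $  — expand <S> -> <D> r r <D>
step 2: stack=$ <D> r r <D>  input=r r w s $  — expand <D> -> λ
step 3: stack=$ <D> r r  input=r r w s $  — match r
step 4: stack=$ <D> r  input=r w s $  — match r
step 5: stack=$ <D>  input=w s $  — expand <D> -> <N> s
step 6: stack=$ s <N>  input=w s $  — expand <N> -> w
step 7: stack=$ s w  input=w s $  — match w
step 8: stack=$ s  input=s $  — match s
Accept reached after 8 steps.

8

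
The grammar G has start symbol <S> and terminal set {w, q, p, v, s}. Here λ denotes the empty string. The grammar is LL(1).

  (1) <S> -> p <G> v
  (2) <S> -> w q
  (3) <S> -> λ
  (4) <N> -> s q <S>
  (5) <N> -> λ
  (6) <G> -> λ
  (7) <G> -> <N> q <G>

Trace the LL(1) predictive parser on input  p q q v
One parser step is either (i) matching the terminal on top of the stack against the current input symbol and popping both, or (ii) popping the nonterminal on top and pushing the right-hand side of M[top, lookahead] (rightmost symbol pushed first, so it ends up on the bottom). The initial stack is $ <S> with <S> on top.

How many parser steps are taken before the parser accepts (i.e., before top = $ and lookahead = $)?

step 1: stack=$ <S>  input=p q q v $  — expand <S> -> p <G> v
step 2: stack=$ v <G> p  input=p q q v $  — match p
step 3: stack=$ v <G>  input=q q v $  — expand <G> -> <N> q <G>
step 4: stack=$ v <G> q <N>  input=q q v $  — expand <N> -> λ
step 5: stack=$ v <G> q  input=q q v $  — match q
step 6: stack=$ v <G>  input=q v $  — expand <G> -> <N> q <G>
step 7: stack=$ v <G> q <N>  input=q v $  — expand <N> -> λ
step 8: stack=$ v <G> q  input=q v $  — match q
step 9: stack=$ v <G>  input=v $  — expand <G> -> λ
step 10: stack=$ v  input=v $  — match v
Accept reached after 10 steps.

10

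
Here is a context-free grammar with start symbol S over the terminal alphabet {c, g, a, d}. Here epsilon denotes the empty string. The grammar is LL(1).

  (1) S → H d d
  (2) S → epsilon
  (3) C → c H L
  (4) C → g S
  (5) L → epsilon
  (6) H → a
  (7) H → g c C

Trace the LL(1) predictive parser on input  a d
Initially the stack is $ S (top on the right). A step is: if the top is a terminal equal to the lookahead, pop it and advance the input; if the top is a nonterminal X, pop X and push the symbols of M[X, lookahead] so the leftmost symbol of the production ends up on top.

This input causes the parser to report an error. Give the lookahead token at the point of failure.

     Stack    Input  Action
  1  $ S      a d $  expand S → H d d
  2  $ d d H  a d $  expand H → a
  3  $ d d a  a d $  match a
  4  $ d d    d $    match d
  5  $ d      $      error: top is terminal d but lookahead is $

$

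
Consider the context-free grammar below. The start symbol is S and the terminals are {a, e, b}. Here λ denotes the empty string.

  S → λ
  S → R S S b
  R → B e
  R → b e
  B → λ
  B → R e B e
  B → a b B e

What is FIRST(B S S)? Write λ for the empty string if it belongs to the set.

FIRST(S): from S→λ we get {λ}; from S→R S S b we get {a, b, e}. So FIRST(S) = {λ, a, b, e}.
FIRST(R): from R→B e we get {a, b, e}; from R→b e we get {b}. So FIRST(R) = {a, b, e}.
FIRST(B): from B→λ we get {λ}; from B→R e B e we get {a, b, e}; from B→a b B e we get {a}. So FIRST(B) = {λ, a, b, e}.
FIRST(B S S): take FIRST of each symbol in turn, carrying on past any symbol whose FIRST contains λ; result {λ, a, b, e}.

{λ, a, b, e}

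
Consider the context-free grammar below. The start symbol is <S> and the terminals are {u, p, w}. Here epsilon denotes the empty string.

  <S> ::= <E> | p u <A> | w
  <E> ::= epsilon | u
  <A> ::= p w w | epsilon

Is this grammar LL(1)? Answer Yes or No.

FIRST(<S>) = {epsilon, p, u, w}
FIRST(<E>) = {epsilon, u}
FIRST(<A>) = {epsilon, p}
FOLLOW(<S>) = {$}
FOLLOW(<E>) = {$}
FOLLOW(<A>) = {$}
Each cell of M receives at most one production.

Yes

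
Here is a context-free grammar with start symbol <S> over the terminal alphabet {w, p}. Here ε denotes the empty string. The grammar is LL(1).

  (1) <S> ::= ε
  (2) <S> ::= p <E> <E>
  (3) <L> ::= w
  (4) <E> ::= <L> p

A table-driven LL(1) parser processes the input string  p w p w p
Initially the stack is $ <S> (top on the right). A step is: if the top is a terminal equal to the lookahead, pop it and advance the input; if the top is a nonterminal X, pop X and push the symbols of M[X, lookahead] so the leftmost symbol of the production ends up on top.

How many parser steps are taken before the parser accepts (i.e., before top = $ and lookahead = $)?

step 1: stack=$ <S>  input=p w p w p $  — expand <S> ::= p <E> <E>
step 2: stack=$ <E> <E> p  input=p w p w p $  — match p
step 3: stack=$ <E> <E>  input=w p w p $  — expand <E> ::= <L> p
step 4: stack=$ <E> p <L>  input=w p w p $  — expand <L> ::= w
step 5: stack=$ <E> p w  input=w p w p $  — match w
step 6: stack=$ <E> p  input=p w p $  — match p
step 7: stack=$ <E>  input=w p $  — expand <E> ::= <L> p
step 8: stack=$ p <L>  input=w p $  — expand <L> ::= w
step 9: stack=$ p w  input=w p $  — match w
step 10: stack=$ p  input=p $  — match p
Accept reached after 10 steps.

10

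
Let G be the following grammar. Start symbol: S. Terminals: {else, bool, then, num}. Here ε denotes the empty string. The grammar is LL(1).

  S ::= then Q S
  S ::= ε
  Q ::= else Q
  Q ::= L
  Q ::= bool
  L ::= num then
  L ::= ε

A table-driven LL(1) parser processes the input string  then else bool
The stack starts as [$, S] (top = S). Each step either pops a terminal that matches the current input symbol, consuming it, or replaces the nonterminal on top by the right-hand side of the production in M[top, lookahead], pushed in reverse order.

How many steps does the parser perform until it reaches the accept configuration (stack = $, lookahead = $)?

7

step 1: stack=$ S  input=then else bool $  — expand S ::= then Q S
step 2: stack=$ S Q then  input=then else bool $  — match then
step 3: stack=$ S Q  input=else bool $  — expand Q ::= else Q
step 4: stack=$ S Q else  input=else bool $  — match else
step 5: stack=$ S Q  input=bool $  — expand Q ::= bool
step 6: stack=$ S bool  input=bool $  — match bool
step 7: stack=$ S  input=$  — expand S ::= ε
Accept reached after 7 steps.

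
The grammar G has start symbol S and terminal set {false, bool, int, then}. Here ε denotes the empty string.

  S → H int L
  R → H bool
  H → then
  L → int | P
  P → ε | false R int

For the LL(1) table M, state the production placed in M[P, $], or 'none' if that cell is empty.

FIRST(H): from H→then we get {then}. So FIRST(H) = {then}.
FIRST(P): from P→ε we get {ε}; from P→false R int we get {false}. So FIRST(P) = {ε, false}.
FIRST(S): from S→H int L we get {then}. So FIRST(S) = {then}.
FIRST(R): from R→H bool we get {then}. So FIRST(R) = {then}.
FIRST(L): from L→int we get {int}; from L→P we get {ε, false}. So FIRST(L) = {ε, false, int}.
FOLLOW(S) includes $ since S is the start symbol.
FOLLOW(L): in S→H int L, the suffix after L is empty, so FOLLOW(L) ⊇ FOLLOW(S) = {$}. Thus FOLLOW(L) = {$}.
FOLLOW(P): in L→P, the suffix after P is empty, so FOLLOW(P) ⊇ FOLLOW(L) = {$}. Thus FOLLOW(P) = {$}.
For P → ε: FIRST(ε) = {ε}, so it goes in M[P, t] for t ∈ {}; since ε ∈ FIRST, also for every t ∈ FOLLOW(P) = {$}.
For P → false R int: FIRST(false R int) = {false}, so it goes in M[P, t] for t ∈ {false}.

P → ε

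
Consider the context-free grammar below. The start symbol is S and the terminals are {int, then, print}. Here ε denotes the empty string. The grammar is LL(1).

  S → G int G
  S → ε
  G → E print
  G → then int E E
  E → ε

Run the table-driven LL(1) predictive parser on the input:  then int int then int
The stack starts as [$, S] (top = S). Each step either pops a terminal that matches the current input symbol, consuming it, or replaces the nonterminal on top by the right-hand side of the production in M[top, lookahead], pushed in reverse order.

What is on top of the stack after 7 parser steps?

     Stack                 Input                    Action
  1  $ S                   then int int then int $  expand S → G int G
  2  $ G int G             then int int then int $  expand G → then int E E
  3  $ G int E E int then  then int int then int $  match then
  4  $ G int E E int       int int then int $       match int
  5  $ G int E E           int then int $           expand E → ε
  6  $ G int E             int then int $           expand E → ε
  7  $ G int               int then int $           match int
Stack after step 7: $ G (top = G).

G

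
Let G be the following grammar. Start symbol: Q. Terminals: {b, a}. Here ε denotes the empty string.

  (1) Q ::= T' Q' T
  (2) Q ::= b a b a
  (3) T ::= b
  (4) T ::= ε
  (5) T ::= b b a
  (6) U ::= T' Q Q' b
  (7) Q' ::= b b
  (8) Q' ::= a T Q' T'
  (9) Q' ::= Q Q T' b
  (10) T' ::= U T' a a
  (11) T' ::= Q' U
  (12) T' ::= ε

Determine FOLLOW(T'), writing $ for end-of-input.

{$, a, b}

FIRST(T): from T::=b we get {b}; from T::=ε we get {ε}; from T::=b b a we get {b}. So FIRST(T) = {ε, b}.
FIRST(Q): from Q::=T' Q' T we get {a, b}; from Q::=b a b a we get {b}. So FIRST(Q) = {a, b}.
FIRST(Q'): from Q'::=b b we get {b}; from Q'::=a T Q' T' we get {a}; from Q'::=Q Q T' b we get {a, b}. So FIRST(Q') = {a, b}.
FIRST(U): from U::=T' Q Q' b we get {a, b}. So FIRST(U) = {a, b}.
FIRST(T'): from T'::=U T' a a we get {a, b}; from T'::=Q' U we get {a, b}; from T'::=ε we get {ε}. So FIRST(T') = {ε, a, b}.
FOLLOW(Q) includes $ since Q is the start symbol.
FOLLOW(Q): in U::=T' Q Q' b, Q is followed by Q' b with FIRST {a, b}; in Q'::=Q Q T' b (occurrence 1), Q is followed by Q T' b with FIRST {a, b}; in Q'::=Q Q T' b (occurrence 2), Q is followed by T' b with FIRST {a, b}. Thus FOLLOW(Q) = {$, a, b}.
FOLLOW(T): in Q::=T' Q' T, the suffix after T is empty, so FOLLOW(T) ⊇ FOLLOW(Q) = {$, a, b}; in Q'::=a T Q' T', T is followed by Q' T' with FIRST {a, b}. Thus FOLLOW(T) = {$, a, b}.
FOLLOW(Q'): in Q::=T' Q' T, Q' is followed by T with FIRST {ε, b}; in Q::=T' Q' T, the suffix after Q' is nullable, so FOLLOW(Q') ⊇ FOLLOW(Q) = {$, a, b}; in U::=T' Q Q' b, Q' is followed by b with FIRST {b}; in Q'::=a T Q' T', Q' is followed by T' with FIRST {ε, a, b}; in Q'::=a T Q' T', the suffix after Q' is nullable (adds nothing new); in T'::=Q' U, Q' is followed by U with FIRST {a, b}. Thus FOLLOW(Q') = {$, a, b}.
FOLLOW(T'): in Q::=T' Q' T, T' is followed by Q' T with FIRST {a, b}; in U::=T' Q Q' b, T' is followed by Q Q' b with FIRST {a, b}; in Q'::=a T Q' T', the suffix after T' is empty, so FOLLOW(T') ⊇ FOLLOW(Q') = {$, a, b}; in Q'::=Q Q T' b, T' is followed by b with FIRST {b}; in T'::=U T' a a, T' is followed by a a with FIRST {a}. Thus FOLLOW(T') = {$, a, b}.
FOLLOW(U): in T'::=U T' a a, U is followed by T' a a with FIRST {a, b}; in T'::=Q' U, the suffix after U is empty, so FOLLOW(U) ⊇ FOLLOW(T') = {$, a, b}. Thus FOLLOW(U) = {$, a, b}.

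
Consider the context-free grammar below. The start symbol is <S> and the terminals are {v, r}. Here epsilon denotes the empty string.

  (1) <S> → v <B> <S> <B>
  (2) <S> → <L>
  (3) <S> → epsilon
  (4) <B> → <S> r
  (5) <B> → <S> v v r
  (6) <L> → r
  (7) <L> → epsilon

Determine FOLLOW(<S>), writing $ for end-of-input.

FIRST(<L>): from <L>→r we get {r}; from <L>→epsilon we get {epsilon}. So FIRST(<L>) = {epsilon, r}.
FIRST(<S>): from <S>→v <B> <S> <B> we get {v}; from <S>→<L> we get {epsilon, r}; from <S>→epsilon we get {epsilon}. So FIRST(<S>) = {epsilon, r, v}.
FIRST(<B>): from <B>→<S> r we get {r, v}; from <B>→<S> v v r we get {r, v}. So FIRST(<B>) = {r, v}.
FOLLOW(<S>) includes $ since <S> is the start symbol.
FOLLOW(<S>): in <S>→v <B> <S> <B>, <S> is followed by <B> with FIRST {r, v}; in <B>→<S> r, <S> is followed by r with FIRST {r}; in <B>→<S> v v r, <S> is followed by v v r with FIRST {v}. Thus FOLLOW(<S>) = {$, r, v}.
FOLLOW(<B>): in <S>→v <B> <S> <B> (occurrence 1), <B> is followed by <S> <B> with FIRST {r, v}; in <S>→v <B> <S> <B> (occurrence 2), the suffix after <B> is empty, so FOLLOW(<B>) ⊇ FOLLOW(<S>) = {$, r, v}. Thus FOLLOW(<B>) = {$, r, v}.
FOLLOW(<L>): in <S>→<L>, the suffix after <L> is empty, so FOLLOW(<L>) ⊇ FOLLOW(<S>) = {$, r, v}. Thus FOLLOW(<L>) = {$, r, v}.

{$, r, v}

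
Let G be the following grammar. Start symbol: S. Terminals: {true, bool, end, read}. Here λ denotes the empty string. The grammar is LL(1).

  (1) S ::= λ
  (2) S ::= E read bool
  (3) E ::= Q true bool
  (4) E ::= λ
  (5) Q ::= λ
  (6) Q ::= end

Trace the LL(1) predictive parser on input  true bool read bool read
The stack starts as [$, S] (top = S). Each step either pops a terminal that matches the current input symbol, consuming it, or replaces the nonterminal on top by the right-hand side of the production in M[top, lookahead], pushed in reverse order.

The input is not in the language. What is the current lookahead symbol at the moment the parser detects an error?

step 1: stack=$ S  input=true bool read bool read $  — expand S ::= E read bool
step 2: stack=$ bool read E  input=true bool read bool read $  — expand E ::= Q true bool
step 3: stack=$ bool read bool true Q  input=true bool read bool read $  — expand Q ::= λ
step 4: stack=$ bool read bool true  input=true bool read bool read $  — match true
step 5: stack=$ bool read bool  input=bool read bool read $  — match bool
step 6: stack=$ bool read  input=read bool read $  — match read
step 7: stack=$ bool  input=bool read $  — match bool
step 8: stack=$  input=read $  — error: stack empty but input remains

read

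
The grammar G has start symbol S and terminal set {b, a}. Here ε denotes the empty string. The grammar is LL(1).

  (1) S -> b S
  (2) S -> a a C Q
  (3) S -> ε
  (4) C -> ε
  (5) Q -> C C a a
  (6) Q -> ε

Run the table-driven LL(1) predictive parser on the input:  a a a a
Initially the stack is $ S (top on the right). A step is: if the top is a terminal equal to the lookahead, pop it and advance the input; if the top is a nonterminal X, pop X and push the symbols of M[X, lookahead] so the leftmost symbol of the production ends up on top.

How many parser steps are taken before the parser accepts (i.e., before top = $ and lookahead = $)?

step 1: stack=$ S  input=a a a a $  — expand S -> a a C Q
step 2: stack=$ Q C a a  input=a a a a $  — match a
step 3: stack=$ Q C a  input=a a a $  — match a
step 4: stack=$ Q C  input=a a $  — expand C -> ε
step 5: stack=$ Q  input=a a $  — expand Q -> C C a a
step 6: stack=$ a a C C  input=a a $  — expand C -> ε
step 7: stack=$ a a C  input=a a $  — expand C -> ε
step 8: stack=$ a a  input=a a $  — match a
step 9: stack=$ a  input=a $  — match a
Accept reached after 9 steps.

9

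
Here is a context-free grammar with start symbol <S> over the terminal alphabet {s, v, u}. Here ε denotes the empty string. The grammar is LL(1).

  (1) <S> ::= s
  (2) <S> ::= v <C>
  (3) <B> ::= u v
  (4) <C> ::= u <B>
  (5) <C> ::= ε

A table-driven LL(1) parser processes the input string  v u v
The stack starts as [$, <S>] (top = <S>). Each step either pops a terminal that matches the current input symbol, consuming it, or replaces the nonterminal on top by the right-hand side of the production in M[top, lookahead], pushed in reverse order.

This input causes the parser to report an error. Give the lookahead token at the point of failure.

v

step 1: stack=$ <S>  input=v u v $  — expand <S> ::= v <C>
step 2: stack=$ <C> v  input=v u v $  — match v
step 3: stack=$ <C>  input=u v $  — expand <C> ::= u <B>
step 4: stack=$ <B> u  input=u v $  — match u
step 5: stack=$ <B>  input=v $  — error: M[<B>, v] is empty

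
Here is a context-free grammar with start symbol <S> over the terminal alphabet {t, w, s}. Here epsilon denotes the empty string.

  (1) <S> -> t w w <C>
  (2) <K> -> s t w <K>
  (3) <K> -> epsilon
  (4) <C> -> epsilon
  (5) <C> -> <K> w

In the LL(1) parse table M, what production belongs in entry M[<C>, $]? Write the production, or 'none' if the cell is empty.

<C> -> epsilon

FIRST(<S>): from <S>->t w w <C> we get {t}. So FIRST(<S>) = {t}.
FIRST(<K>): from <K>->s t w <K> we get {s}; from <K>->epsilon we get {epsilon}. So FIRST(<K>) = {epsilon, s}.
FIRST(<C>): from <C>->epsilon we get {epsilon}; from <C>-><K> w we get {s, w}. So FIRST(<C>) = {epsilon, s, w}.
FOLLOW(<S>) includes $ since <S> is the start symbol.
FOLLOW(<S>): <S> appears on no right-hand side. Thus FOLLOW(<S>) = {$}.
FOLLOW(<C>): in <S>->t w w <C>, the suffix after <C> is empty, so FOLLOW(<C>) ⊇ FOLLOW(<S>) = {$}. Thus FOLLOW(<C>) = {$}.
For <C> -> epsilon: FIRST(epsilon) = {epsilon}, so it goes in M[<C>, t] for t ∈ {}; since epsilon ∈ FIRST, also for every t ∈ FOLLOW(<C>) = {$}.
For <C> -> <K> w: FIRST(<K> w) = {s, w}, so it goes in M[<C>, t] for t ∈ {s, w}.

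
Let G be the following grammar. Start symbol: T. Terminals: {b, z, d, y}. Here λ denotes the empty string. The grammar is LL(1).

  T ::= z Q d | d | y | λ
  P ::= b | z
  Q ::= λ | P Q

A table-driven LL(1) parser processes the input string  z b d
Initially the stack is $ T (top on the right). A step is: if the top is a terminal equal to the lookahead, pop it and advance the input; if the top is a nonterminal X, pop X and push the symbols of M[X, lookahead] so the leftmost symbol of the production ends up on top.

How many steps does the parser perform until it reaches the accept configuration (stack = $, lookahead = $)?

7

     Stack    Input    Action
  1  $ T      z b d $  expand T ::= z Q d
  2  $ d Q z  z b d $  match z
  3  $ d Q    b d $    expand Q ::= P Q
  4  $ d Q P  b d $    expand P ::= b
  5  $ d Q b  b d $    match b
  6  $ d Q    d $      expand Q ::= λ
  7  $ d      d $      match d
Accept reached after 7 steps.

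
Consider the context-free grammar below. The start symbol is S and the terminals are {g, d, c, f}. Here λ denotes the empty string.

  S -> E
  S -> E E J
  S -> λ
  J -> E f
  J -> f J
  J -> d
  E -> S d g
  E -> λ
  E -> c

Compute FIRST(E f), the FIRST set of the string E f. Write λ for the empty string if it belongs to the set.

FIRST(S) = {λ, c, d, f}  (via E, E E J)
FIRST(E) = {λ, c, d, f}  (via S d g)
FIRST(J) = {c, d, f}  (via E f)
FIRST(E f): take FIRST of each symbol in turn, carrying on past any symbol whose FIRST contains λ; result {c, d, f}.

{c, d, f}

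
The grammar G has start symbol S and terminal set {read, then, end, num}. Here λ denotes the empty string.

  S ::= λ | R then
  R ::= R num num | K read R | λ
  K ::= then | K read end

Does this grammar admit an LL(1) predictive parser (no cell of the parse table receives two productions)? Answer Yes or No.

FIRST(S) = {λ, num, then}
FIRST(R) = {λ, num, then}
FIRST(K) = {then}
FOLLOW(S) = {$}
FOLLOW(R) = {num, then}
FOLLOW(K) = {read}
Cell M[K, then] receives both K ::= then and K ::= K read end — the grammar is not LL(1).

No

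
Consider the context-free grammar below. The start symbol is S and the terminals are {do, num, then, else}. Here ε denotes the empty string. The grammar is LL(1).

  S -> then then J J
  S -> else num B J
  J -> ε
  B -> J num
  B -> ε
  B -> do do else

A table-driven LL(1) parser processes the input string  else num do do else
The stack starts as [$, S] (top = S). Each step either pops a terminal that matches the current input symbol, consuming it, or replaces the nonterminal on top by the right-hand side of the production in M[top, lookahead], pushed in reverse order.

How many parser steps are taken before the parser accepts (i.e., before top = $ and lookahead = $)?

8

step 1: stack=$ S  input=else num do do else $  — expand S -> else num B J
step 2: stack=$ J B num else  input=else num do do else $  — match else
step 3: stack=$ J B num  input=num do do else $  — match num
step 4: stack=$ J B  input=do do else $  — expand B -> do do else
step 5: stack=$ J else do do  input=do do else $  — match do
step 6: stack=$ J else do  input=do else $  — match do
step 7: stack=$ J else  input=else $  — match else
step 8: stack=$ J  input=$  — expand J -> ε
Accept reached after 8 steps.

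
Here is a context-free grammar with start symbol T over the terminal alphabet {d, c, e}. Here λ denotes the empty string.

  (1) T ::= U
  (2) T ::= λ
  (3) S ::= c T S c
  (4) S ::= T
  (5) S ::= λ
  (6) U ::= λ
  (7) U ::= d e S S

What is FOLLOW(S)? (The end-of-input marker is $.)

{$, c, d}

FIRST(U): from U::=λ we get {λ}; from U::=d e S S we get {d}. So FIRST(U) = {λ, d}.
FIRST(T): from T::=U we get {λ, d}; from T::=λ we get {λ}. So FIRST(T) = {λ, d}.
FIRST(S): from S::=c T S c we get {c}; from S::=T we get {λ, d}; from S::=λ we get {λ}. So FIRST(S) = {λ, c, d}.
FOLLOW(T) includes $ since T is the start symbol.
FOLLOW(T): in S::=c T S c, T is followed by S c with FIRST {c, d}; in S::=T, the suffix after T is empty, so FOLLOW(T) ⊇ FOLLOW(S) = {$, c, d}. Thus FOLLOW(T) = {$, c, d}.
FOLLOW(U): in T::=U, the suffix after U is empty, so FOLLOW(U) ⊇ FOLLOW(T) = {$, c, d}. Thus FOLLOW(U) = {$, c, d}.
FOLLOW(S): in S::=c T S c, S is followed by c with FIRST {c}; in U::=d e S S (occurrence 1), S is followed by S with FIRST {λ, c, d}; in U::=d e S S (occurrence 1), the suffix after S is nullable, so FOLLOW(S) ⊇ FOLLOW(U) = {$, c, d}; in U::=d e S S (occurrence 2), the suffix after S is empty, so FOLLOW(S) ⊇ FOLLOW(U) = {$, c, d}. Thus FOLLOW(S) = {$, c, d}.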